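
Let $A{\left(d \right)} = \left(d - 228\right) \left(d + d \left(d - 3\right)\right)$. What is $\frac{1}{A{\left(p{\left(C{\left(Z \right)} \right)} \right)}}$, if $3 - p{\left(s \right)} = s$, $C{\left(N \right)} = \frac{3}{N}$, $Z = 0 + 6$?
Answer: $- \frac{8}{2255} \approx -0.0035477$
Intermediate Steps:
$Z = 6$
$p{\left(s \right)} = 3 - s$
$A{\left(d \right)} = \left(-228 + d\right) \left(d + d \left(-3 + d\right)\right)$
$\frac{1}{A{\left(p{\left(C{\left(Z \right)} \right)} \right)}} = \frac{1}{\left(3 - \frac{3}{6}\right) \left(456 + \left(3 - \frac{3}{6}\right)^{2} - 230 \left(3 - \frac{3}{6}\right)\right)} = \frac{1}{\left(3 - 3 \cdot \frac{1}{6}\right) \left(456 + \left(3 - 3 \cdot \frac{1}{6}\right)^{2} - 230 \left(3 - 3 \cdot \frac{1}{6}\right)\right)} = \frac{1}{\left(3 - \frac{1}{2}\right) \left(456 + \left(3 - \frac{1}{2}\right)^{2} - 230 \left(3 - \frac{1}{2}\right)\right)} = \frac{1}{\frac{5}{2} \left(456 + \left(\frac{5}{2}\right)^{2} - 575\right)} = \frac{1}{\frac{5}{2} \left(456 + \frac{25}{4} - 575\right)} = \frac{1}{\frac{5}{2} \left(- \frac{451}{4}\right)} = \frac{1}{- \frac{2255}{8}} = - \frac{8}{2255}$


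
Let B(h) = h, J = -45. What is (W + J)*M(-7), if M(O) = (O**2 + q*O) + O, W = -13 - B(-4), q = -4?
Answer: -3780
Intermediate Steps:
W = -9 (W = -13 - 1*(-4) = -13 + 4 = -9)
M(O) = O**2 - 3*O (M(O) = (O**2 - 4*O) + O = O**2 - 3*O)
(W + J)*M(-7) = (-9 - 45)*(-7*(-3 - 7)) = -(-378)*(-10) = -54*70 = -3780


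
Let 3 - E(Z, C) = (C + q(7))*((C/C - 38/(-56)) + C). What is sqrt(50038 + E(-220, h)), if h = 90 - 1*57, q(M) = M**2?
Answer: sqrt(9250682)/14 ≈ 217.25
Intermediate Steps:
h = 33 (h = 90 - 57 = 33)
E(Z, C) = 3 - (49 + C)*(47/28 + C) (E(Z, C) = 3 - (C + 7**2)*((C/C - 38/(-56)) + C) = 3 - (C + 49)*((1 - 38*(-1/56)) + C) = 3 - (49 + C)*((1 + 19/28) + C) = 3 - (49 + C)*(47/28 + C))
sqrt(50038 + E(-220, h)) = sqrt(50038 + (-317/4 - 1*33**2 - 1419/28*33)) = sqrt(50038 + (-317/4 - 1*1089 - 46827/28)) = sqrt(50038 + (-317/4 - 1089 - 46827/28)) = sqrt(50038 - 39769/14) = sqrt(660763/14) = sqrt(9250682)/14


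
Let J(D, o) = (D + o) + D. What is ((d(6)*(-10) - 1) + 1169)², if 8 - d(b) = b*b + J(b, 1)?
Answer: 2490084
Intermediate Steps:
J(D, o) = o + 2*D
d(b) = 7 - b² - 2*b (d(b) = 8 - (b*b + (1 + 2*b)) = 8 - (b² + (1 + 2*b)) = 8 - (1 + b² + 2*b) = 8 + (-1 - b² - 2*b) = 7 - b² - 2*b)
((d(6)*(-10) - 1) + 1169)² = (((7 - 1*6² - 2*6)*(-10) - 1) + 1169)² = (((7 - 1*36 - 12)*(-10) - 1) + 1169)² = (((7 - 36 - 12)*(-10) - 1) + 1169)² = ((-41*(-10) - 1) + 1169)² = ((410 - 1) + 1169)² = (409 + 1169)² = 1578² = 2490084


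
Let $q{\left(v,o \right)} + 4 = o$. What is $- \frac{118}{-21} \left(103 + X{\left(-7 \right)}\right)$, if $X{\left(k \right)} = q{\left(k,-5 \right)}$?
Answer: $\frac{11092}{21} \approx 528.19$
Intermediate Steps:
$q{\left(v,o \right)} = -4 + o$
$X{\left(k \right)} = -9$ ($X{\left(k \right)} = -4 - 5 = -9$)
$- \frac{118}{-21} \left(103 + X{\left(-7 \right)}\right) = - \frac{118}{-21} \left(103 - 9\right) = \left(-118\right) \left(- \frac{1}{21}\right) 94 = \frac{118}{21} \cdot 94 = \frac{11092}{21}$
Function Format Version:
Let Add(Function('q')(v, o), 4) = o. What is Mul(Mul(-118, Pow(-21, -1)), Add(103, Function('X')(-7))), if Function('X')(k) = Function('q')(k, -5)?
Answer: Rational(11092, 21) ≈ 528.19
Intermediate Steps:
Function('q')(v, o) = Add(-4, o)
Function('X')(k) = -9 (Function('X')(k) = Add(-4, -5) = -9)
Mul(Mul(-118, Pow(-21, -1)), Add(103, Function('X')(-7))) = Mul(Mul(-118, Pow(-21, -1)), Add(103, -9)) = Mul(Mul(-118, Rational(-1, 21)), 94) = Mul(Rational(118, 21), 94) = Rational(11092, 21)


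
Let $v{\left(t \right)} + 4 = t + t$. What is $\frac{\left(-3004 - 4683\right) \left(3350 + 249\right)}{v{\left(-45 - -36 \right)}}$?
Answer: $\frac{27665513}{22} \approx 1.2575 \cdot 10^{6}$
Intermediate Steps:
$v{\left(t \right)} = -4 + 2 t$ ($v{\left(t \right)} = -4 + \left(t + t\right) = -4 + 2 t$)
$\frac{\left(-3004 - 4683\right) \left(3350 + 249\right)}{v{\left(-45 - -36 \right)}} = \frac{\left(-3004 - 4683\right) \left(3350 + 249\right)}{-4 + 2 \left(-45 - -36\right)} = \frac{\left(-7687\right) 3599}{-4 + 2 \left(-45 + 36\right)} = - \frac{27665513}{-4 + 2 \left(-9\right)} = - \frac{27665513}{-4 - 18} = - \frac{27665513}{-22} = \left(-27665513\right) \left(- \frac{1}{22}\right) = \frac{27665513}{22}$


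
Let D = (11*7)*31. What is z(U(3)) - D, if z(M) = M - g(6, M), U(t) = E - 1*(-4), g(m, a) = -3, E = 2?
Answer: -2378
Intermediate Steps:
U(t) = 6 (U(t) = 2 - 1*(-4) = 2 + 4 = 6)
z(M) = 3 + M (z(M) = M - 1*(-3) = M + 3 = 3 + M)
D = 2387 (D = 77*31 = 2387)
z(U(3)) - D = (3 + 6) - 1*2387 = 9 - 2387 = -2378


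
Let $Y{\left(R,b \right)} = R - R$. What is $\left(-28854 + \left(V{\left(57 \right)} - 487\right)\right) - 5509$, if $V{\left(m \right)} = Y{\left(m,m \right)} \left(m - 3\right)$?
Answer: $-34850$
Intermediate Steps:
$Y{\left(R,b \right)} = 0$
$V{\left(m \right)} = 0$ ($V{\left(m \right)} = 0 \left(m - 3\right) = 0 \left(-3 + m\right) = 0$)
$\left(-28854 + \left(V{\left(57 \right)} - 487\right)\right) - 5509 = \left(-28854 + \left(0 - 487\right)\right) - 5509 = \left(-28854 - 487\right) - 5509 = -29341 - 5509 = -34850$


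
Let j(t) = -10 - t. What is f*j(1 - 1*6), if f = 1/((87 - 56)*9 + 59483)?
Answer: -5/59762 ≈ -8.3665e-5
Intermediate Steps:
f = 1/59762 (f = 1/(31*9 + 59483) = 1/(279 + 59483) = 1/59762 ≈ 1.6733e-5)
f*j(1 - 1*6) = (-10 - (1 - 1*6))/59762 = (-10 - (1 - 6))/59762 = (-10 - 1*(-5))/59762 = (-10 + 5)/59762 = (1/59762)*(-5) = -5/59762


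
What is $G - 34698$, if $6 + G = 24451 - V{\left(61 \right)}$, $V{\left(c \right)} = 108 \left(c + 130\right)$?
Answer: $-30881$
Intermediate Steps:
$V{\left(c \right)} = 14040 + 108 c$ ($V{\left(c \right)} = 108 \left(130 + c\right) = 14040 + 108 c$)
$G = 3817$ ($G = -6 + \left(24451 - \left(14040 + 108 \cdot 61\right)\right) = -6 + \left(24451 - \left(14040 + 6588\right)\right) = -6 + \left(24451 - 20628\right) = -6 + 3823 = 3817$)
$G - 34698 = 3817 - 34698 = -30881$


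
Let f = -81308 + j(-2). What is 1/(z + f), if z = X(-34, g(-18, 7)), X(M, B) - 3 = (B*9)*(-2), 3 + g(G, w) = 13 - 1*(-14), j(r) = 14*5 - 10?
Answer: -1/81677 ≈ -1.2243e-5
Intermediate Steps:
j(r) = 60 (j(r) = 70 - 10 = 60)
g(G, w) = 24 (g(G, w) = -3 + (13 - 1*(-14)) = -3 + (13 + 14) = -3 + 27 = 24)
X(M, B) = 3 - 18*B (X(M, B) = 3 + (B*9)*(-2) = 3 + (9*B)*(-2) = 3 - 18*B)
f = -81248 (f = -81308 + 60 = -81248)
z = -429 (z = 3 - 18*24 = 3 - 432 = -429)
1/(z + f) = 1/(-429 - 81248) = 1/(-81677) = -1/81677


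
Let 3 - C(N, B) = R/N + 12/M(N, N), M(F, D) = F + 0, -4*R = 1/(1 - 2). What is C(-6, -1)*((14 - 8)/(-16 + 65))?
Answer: 121/196 ≈ 0.61735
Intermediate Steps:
R = ¼ (R = -1/(4*(1 - 2)) = -¼/(-1) = -¼*(-1) = ¼ ≈ 0.25000)
M(F, D) = F
C(N, B) = 3 - 49/(4*N) (C(N, B) = 3 - (1/(4*N) + 12/N) = 3 - 49/(4*N))
C(-6, -1)*((14 - 8)/(-16 + 65)) = (3 - 49/4/(-6))*((14 - 8)/(-16 + 65)) = (3 - 49/4*(-⅙))*(6/49) = (3 + 49/24)*(6*(1/49)) = (121/24)*(6/49) = 121/196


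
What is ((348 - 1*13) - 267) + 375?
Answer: 443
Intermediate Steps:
((348 - 1*13) - 267) + 375 = ((348 - 13) - 267) + 375 = (335 - 267) + 375 = 68 + 375 = 443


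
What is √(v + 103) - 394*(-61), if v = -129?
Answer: 24034 + I*√26 ≈ 24034.0 + 5.099*I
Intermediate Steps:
√(v + 103) - 394*(-61) = √(-129 + 103) - 394*(-61) = √(-26) + 24034 = I*√26 + 24034 = 24034 + I*√26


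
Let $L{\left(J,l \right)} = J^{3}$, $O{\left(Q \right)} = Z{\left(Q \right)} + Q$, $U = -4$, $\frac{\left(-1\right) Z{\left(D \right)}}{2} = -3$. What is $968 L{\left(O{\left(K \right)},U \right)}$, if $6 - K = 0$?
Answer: $1672704$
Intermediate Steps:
$Z{\left(D \right)} = 6$ ($Z{\left(D \right)} = \left(-2\right) \left(-3\right) = 6$)
$K = 6$ ($K = 6 - 0 = 6 + 0 = 6$)
$O{\left(Q \right)} = 6 + Q$
$968 L{\left(O{\left(K \right)},U \right)} = 968 \left(6 + 6\right)^{3} = 968 \cdot 12^{3} = 968 \cdot 1728 = 1672704$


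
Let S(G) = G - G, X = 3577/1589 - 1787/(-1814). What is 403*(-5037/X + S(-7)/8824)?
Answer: -278624230586/444201 ≈ -6.2725e+5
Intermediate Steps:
X = 1332603/411778 (X = 3577*(1/1589) - 1787*(-1/1814) = 511/227 + 1787/1814 = 1332603/411778 ≈ 3.2362)
S(G) = 0
403*(-5037/X + S(-7)/8824) = 403*(-5037/1332603/411778 + 0/8824) = 403*(-5037*411778/1332603 + 0*(1/8824)) = 403*(-691375262/444201 + 0) = 403*(-691375262/444201) = -278624230586/444201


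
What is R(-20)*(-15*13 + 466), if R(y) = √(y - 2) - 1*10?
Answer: -2710 + 271*I*√22 ≈ -2710.0 + 1271.1*I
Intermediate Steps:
R(y) = -10 + √(-2 + y) (R(y) = √(-2 + y) - 10 = -10 + √(-2 + y))
R(-20)*(-15*13 + 466) = (-10 + √(-2 - 20))*(-15*13 + 466) = (-10 + √(-22))*(-195 + 466) = (-10 + I*√22)*271 = -2710 + 271*I*√22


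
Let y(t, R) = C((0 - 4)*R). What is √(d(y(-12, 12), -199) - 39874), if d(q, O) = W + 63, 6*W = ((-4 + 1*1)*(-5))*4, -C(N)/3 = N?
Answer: I*√39801 ≈ 199.5*I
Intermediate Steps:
C(N) = -3*N
y(t, R) = 12*R (y(t, R) = -3*(0 - 4)*R = -(-12)*R = 12*R)
W = 10 (W = (((-4 + 1*1)*(-5))*4)/6 = (((-4 + 1)*(-5))*4)/6 = (-3*(-5)*4)/6 = (15*4)/6 = (⅙)*60 = 10)
d(q, O) = 73 (d(q, O) = 10 + 63 = 73)
√(d(y(-12, 12), -199) - 39874) = √(73 - 39874) = √(-39801) = I*√39801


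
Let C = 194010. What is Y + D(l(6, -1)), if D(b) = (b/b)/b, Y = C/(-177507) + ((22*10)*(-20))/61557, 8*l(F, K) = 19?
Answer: -5716147994/7689228503 ≈ -0.74340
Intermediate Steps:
l(F, K) = 19/8 (l(F, K) = (1/8)*19 = 19/8)
Y = -471248310/404696237 (Y = 194010/(-177507) + ((22*10)*(-20))/61557 = 194010*(-1/177507) + (220*(-20))*(1/61557) = -64670/59169 - 4400*1/61557 = -64670/59169 - 4400/61557 = -471248310/404696237 ≈ -1.1644)
D(b) = 1/b
Y + D(l(6, -1)) = -471248310/404696237 + 1/(19/8) = -471248310/404696237 + 8/19 = -5716147994/7689228503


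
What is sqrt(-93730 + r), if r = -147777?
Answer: I*sqrt(241507) ≈ 491.43*I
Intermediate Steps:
sqrt(-93730 + r) = sqrt(-93730 - 147777) = sqrt(-241507) = I*sqrt(241507)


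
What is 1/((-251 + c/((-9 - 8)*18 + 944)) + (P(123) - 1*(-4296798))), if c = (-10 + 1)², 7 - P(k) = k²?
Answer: 638/2731549231 ≈ 2.3357e-7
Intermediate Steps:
P(k) = 7 - k²
c = 81 (c = (-9)² = 81)
1/((-251 + c/((-9 - 8)*18 + 944)) + (P(123) - 1*(-4296798))) = 1/((-251 + 81/((-9 - 8)*18 + 944)) + ((7 - 1*123²) - 1*(-4296798))) = 1/((-251 + 81/(-17*18 + 944)) + ((7 - 1*15129) + 4296798)) = 1/((-251 + 81/(-306 + 944)) + ((7 - 15129) + 4296798)) = 1/((-251 + 81/638) + (-15122 + 4296798)) = 1/((-251 + (1/638)*81) + 4281676) = 1/((-251 + 81/638) + 4281676) = 1/(-160057/638 + 4281676) = 1/(2731549231/638) = 638/2731549231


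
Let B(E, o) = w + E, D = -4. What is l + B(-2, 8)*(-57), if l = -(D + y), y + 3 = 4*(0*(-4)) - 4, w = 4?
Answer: -103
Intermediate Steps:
y = -7 (y = -3 + (4*(0*(-4)) - 4) = -3 + (4*0 - 4) = -3 + (0 - 4) = -3 - 4 = -7)
B(E, o) = 4 + E
l = 11 (l = -(-4 - 7) = -1*(-11) = 11)
l + B(-2, 8)*(-57) = 11 + (4 - 2)*(-57) = 11 + 2*(-57) = 11 - 114 = -103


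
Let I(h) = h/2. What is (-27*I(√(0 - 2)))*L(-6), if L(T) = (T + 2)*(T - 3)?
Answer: -486*I*√2 ≈ -687.31*I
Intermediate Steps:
L(T) = (-3 + T)*(2 + T) (L(T) = (2 + T)*(-3 + T) = (-3 + T)*(2 + T))
I(h) = h/2 (I(h) = h*(½) = h/2)
(-27*I(√(0 - 2)))*L(-6) = (-27*√(0 - 2)/2)*(-6 + (-6)² - 1*(-6)) = (-27*√(-2)/2)*(-6 + 36 + 6) = -27*I*√2/2*36 = -486*I*√2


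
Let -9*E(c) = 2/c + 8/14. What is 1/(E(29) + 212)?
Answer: 1827/387194 ≈ 0.0047186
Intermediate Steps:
E(c) = -4/63 - 2/(9*c) (E(c) = -(2/c + 8/14)/9 = -(2/c + 8*(1/14))/9 = -(2/c + 4/7)/9 = -(4/7 + 2/c)/9 = -4/63 - 2/(9*c))
1/(E(29) + 212) = 1/((2/63)*(-7 - 2*29)/29 + 212) = 1/((2/63)*(1/29)*(-7 - 58) + 212) = 1/((2/63)*(1/29)*(-65) + 212) = 1/(-130/1827 + 212) = 1/(387194/1827) = 1827/387194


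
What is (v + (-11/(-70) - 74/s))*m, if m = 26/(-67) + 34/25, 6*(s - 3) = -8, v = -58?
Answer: -5825798/58625 ≈ -99.374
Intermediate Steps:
s = 5/3 (s = 3 + (⅙)*(-8) = 3 - 4/3 = 5/3 ≈ 1.6667)
m = 1628/1675 (m = 26*(-1/67) + 34*(1/25) = -26/67 + 34/25 = 1628/1675 ≈ 0.97194)
(v + (-11/(-70) - 74/s))*m = (-58 + (-11/(-70) - 74/5/3))*(1628/1675) = (-58 + (-11*(-1/70) - 74*⅗))*(1628/1675) = (-58 + (11/70 - 222/5))*(1628/1675) = (-58 - 3097/70)*(1628/1675) = -7157/70*1628/1675 = -5825798/58625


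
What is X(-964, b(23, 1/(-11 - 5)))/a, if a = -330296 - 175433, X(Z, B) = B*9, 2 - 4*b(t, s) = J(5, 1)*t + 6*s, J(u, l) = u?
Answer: 8109/16183328 ≈ 0.00050107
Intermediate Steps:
b(t, s) = 1/2 - 5*t/4 - 3*s/2 (b(t, s) = 1/2 - (5*t + 6*s)/4 = 1/2 + (-5*t/4 - 3*s/2) = 1/2 - 5*t/4 - 3*s/2)
X(Z, B) = 9*B
a = -505729
X(-964, b(23, 1/(-11 - 5)))/a = (9*(1/2 - 5/4*23 - 3/(2*(-11 - 5))))/(-505729) = (9*(1/2 - 115/4 - 3/2/(-16)))*(-1/505729) = (9*(1/2 - 115/4 - 3/2*(-1/16)))*(-1/505729) = (9*(1/2 - 115/4 + 3/32))*(-1/505729) = (9*(-901/32))*(-1/505729) = -8109/32*(-1/505729) = 8109/16183328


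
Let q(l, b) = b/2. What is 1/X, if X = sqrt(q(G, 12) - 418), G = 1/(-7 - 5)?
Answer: -I*sqrt(103)/206 ≈ -0.049266*I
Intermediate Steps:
G = -1/12 (G = 1/(-12) = -1/12 ≈ -0.083333)
q(l, b) = b/2 (q(l, b) = b*(1/2) = b/2)
X = 2*I*sqrt(103) (X = sqrt((1/2)*12 - 418) = sqrt(6 - 418) = sqrt(-412) = 2*I*sqrt(103) ≈ 20.298*I)
1/X = 1/(2*I*sqrt(103)) = -I*sqrt(103)/206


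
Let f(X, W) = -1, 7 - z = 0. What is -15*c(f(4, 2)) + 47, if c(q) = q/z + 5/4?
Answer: 851/28 ≈ 30.393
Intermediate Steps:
z = 7 (z = 7 - 1*0 = 7 + 0 = 7)
c(q) = 5/4 + q/7 (c(q) = q/7 + 5/4 = 5/4 + q/7)
-15*c(f(4, 2)) + 47 = -15*(5/4 + (⅐)*(-1)) + 47 = -15*(5/4 - ⅐) + 47 = -15*31/28 + 47 = -465/28 + 47 = 851/28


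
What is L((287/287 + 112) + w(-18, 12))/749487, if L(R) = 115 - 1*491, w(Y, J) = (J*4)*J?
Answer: -376/749487 ≈ -0.00050168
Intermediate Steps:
w(Y, J) = 4*J² (w(Y, J) = (4*J)*J = 4*J²)
L(R) = -376 (L(R) = 115 - 491 = -376)
L((287/287 + 112) + w(-18, 12))/749487 = -376/749487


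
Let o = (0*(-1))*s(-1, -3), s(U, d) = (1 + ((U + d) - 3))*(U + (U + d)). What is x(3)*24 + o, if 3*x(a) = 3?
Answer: 24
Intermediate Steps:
x(a) = 1 (x(a) = (⅓)*3 = 1)
s(U, d) = (d + 2*U)*(-2 + U + d) (s(U, d) = (1 + (-3 + U + d))*(d + 2*U) = (-2 + U + d)*(d + 2*U) = (d + 2*U)*(-2 + U + d))
o = 0 (o = (0*(-1))*((-3)² - 4*(-1) - 2*(-3) + 2*(-1)² + 3*(-1)*(-3)) = 0*(9 + 4 + 6 + 2*1 + 9) = 0*(9 + 4 + 6 + 2 + 9) = 0*30 = 0)
x(3)*24 + o = 1*24 + 0 = 24 + 0 = 24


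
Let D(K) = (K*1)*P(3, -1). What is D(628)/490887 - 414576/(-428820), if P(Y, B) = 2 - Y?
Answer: 16936722496/17541846945 ≈ 0.96550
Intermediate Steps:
D(K) = -K (D(K) = (K*1)*(2 - 1*3) = K*(2 - 3) = K*(-1) = -K)
D(628)/490887 - 414576/(-428820) = -1*628/490887 - 414576/(-428820) = -628*1/490887 - 414576*(-1/428820) = -628/490887 + 34548/35735 = 16936722496/17541846945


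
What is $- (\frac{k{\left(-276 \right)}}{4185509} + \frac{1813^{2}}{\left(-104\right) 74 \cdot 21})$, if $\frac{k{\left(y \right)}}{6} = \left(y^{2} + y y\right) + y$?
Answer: $\frac{52548922175}{2611757616} \approx 20.12$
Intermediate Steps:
$k{\left(y \right)} = 6 y + 12 y^{2}$ ($k{\left(y \right)} = 6 \left(\left(y^{2} + y y\right) + y\right) = 6 \left(\left(y^{2} + y^{2}\right) + y\right) = 6 \left(2 y^{2} + y\right) = 6 \left(y + 2 y^{2}\right) = 6 y + 12 y^{2}$)
$- (\frac{k{\left(-276 \right)}}{4185509} + \frac{1813^{2}}{\left(-104\right) 74 \cdot 21}) = - (\frac{6 \left(-276\right) \left(1 + 2 \left(-276\right)\right)}{4185509} + \frac{1813^{2}}{\left(-104\right) 74 \cdot 21}) = - (6 \left(-276\right) \left(1 - 552\right) \frac{1}{4185509} + \frac{3286969}{\left(-7696\right) 21}) = - (6 \left(-276\right) \left(-551\right) \frac{1}{4185509} + \frac{3286969}{-161616}) = - (912456 \cdot \frac{1}{4185509} + 3286969 \left(- \frac{1}{161616}\right)) = - (\frac{912456}{4185509} - \frac{12691}{624}) = \left(-1\right) \left(- \frac{52548922175}{2611757616}\right) = \frac{52548922175}{2611757616}$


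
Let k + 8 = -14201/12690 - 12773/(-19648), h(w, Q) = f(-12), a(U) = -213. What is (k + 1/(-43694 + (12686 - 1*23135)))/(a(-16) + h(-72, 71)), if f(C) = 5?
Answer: 57164218466477/1403962884080640 ≈ 0.040716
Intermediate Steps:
h(w, Q) = 5
k = -1055798419/124666560 (k = -8 + (-14201/12690 - 12773/(-19648)) = -8 + (-14201*1/12690 - 12773*(-1/19648)) = -8 + (-14201/12690 + 12773/19648) = -8 - 58465939/124666560 = -1055798419/124666560 ≈ -8.4690)
(k + 1/(-43694 + (12686 - 1*23135)))/(a(-16) + h(-72, 71)) = (-1055798419/124666560 + 1/(-43694 + (12686 - 1*23135)))/(-213 + 5) = (-1055798419/124666560 + 1/(-43694 + (12686 - 23135)))/(-208) = (-1055798419/124666560 + 1/(-43694 - 10449))*(-1/208) = (-1055798419/124666560 + 1/(-54143))*(-1/208) = (-1055798419/124666560 - 1/54143)*(-1/208) = -57164218466477/6749821558080*(-1/208) = 57164218466477/1403962884080640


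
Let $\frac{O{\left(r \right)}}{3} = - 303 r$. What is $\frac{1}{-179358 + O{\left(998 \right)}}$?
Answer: $- \frac{1}{1086540} \approx -9.2035 \cdot 10^{-7}$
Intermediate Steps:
$O{\left(r \right)} = - 909 r$ ($O{\left(r \right)} = 3 \left(- 303 r\right) = - 909 r$)
$\frac{1}{-179358 + O{\left(998 \right)}} = \frac{1}{-179358 - 907182} = \frac{1}{-1086540} = - \frac{1}{1086540}$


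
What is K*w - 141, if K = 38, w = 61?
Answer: 2177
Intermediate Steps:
K*w - 141 = 38*61 - 141 = 2318 - 141 = 2177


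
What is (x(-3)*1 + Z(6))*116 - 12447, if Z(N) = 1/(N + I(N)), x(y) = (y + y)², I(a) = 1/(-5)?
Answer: -8251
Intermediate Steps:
I(a) = -⅕
x(y) = 4*y² (x(y) = (2*y)² = 4*y²)
Z(N) = 1/(-⅕ + N) (Z(N) = 1/(N - ⅕) = 1/(-⅕ + N))
(x(-3)*1 + Z(6))*116 - 12447 = ((4*(-3)²)*1 + 5/(-1 + 5*6))*116 - 12447 = ((4*9)*1 + 5/(-1 + 30))*116 - 12447 = (36*1 + 5/29)*116 - 12447 = (36 + 5*(1/29))*116 - 12447 = (36 + 5/29)*116 - 12447 = (1049/29)*116 - 12447 = 4196 - 12447 = -8251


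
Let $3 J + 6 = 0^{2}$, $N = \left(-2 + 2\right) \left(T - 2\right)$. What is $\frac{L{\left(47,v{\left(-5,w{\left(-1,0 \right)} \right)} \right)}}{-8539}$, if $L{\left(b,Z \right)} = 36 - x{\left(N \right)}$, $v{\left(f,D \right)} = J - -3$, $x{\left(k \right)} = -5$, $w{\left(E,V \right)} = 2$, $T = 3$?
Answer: $- \frac{41}{8539} \approx -0.0048015$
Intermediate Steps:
$N = 0$ ($N = \left(-2 + 2\right) \left(3 - 2\right) = 0 \cdot 1 = 0$)
$J = -2$ ($J = -2 + \frac{0^{2}}{3} = -2 + \frac{1}{3} \cdot 0 = -2 + 0 = -2$)
$v{\left(f,D \right)} = 1$ ($v{\left(f,D \right)} = -2 - -3 = -2 + 3 = 1$)
$L{\left(b,Z \right)} = 41$ ($L{\left(b,Z \right)} = 36 - -5 = 36 + 5 = 41$)
$\frac{L{\left(47,v{\left(-5,w{\left(-1,0 \right)} \right)} \right)}}{-8539} = \frac{41}{-8539} = 41 \left(- \frac{1}{8539}\right) = - \frac{41}{8539}$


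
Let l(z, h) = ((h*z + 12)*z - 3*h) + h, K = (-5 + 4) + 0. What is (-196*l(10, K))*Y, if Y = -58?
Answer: 250096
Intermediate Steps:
K = -1 (K = -1 + 0 = -1)
l(z, h) = -2*h + z*(12 + h*z) (l(z, h) = ((12 + h*z)*z - 3*h) + h = (z*(12 + h*z) - 3*h) + h = (-3*h + z*(12 + h*z)) + h = -2*h + z*(12 + h*z))
(-196*l(10, K))*Y = -196*(-2*(-1) + 12*10 - 1*10²)*(-58) = -196*(2 + 120 - 1*100)*(-58) = -196*(2 + 120 - 100)*(-58) = -196*22*(-58) = -4312*(-58) = 250096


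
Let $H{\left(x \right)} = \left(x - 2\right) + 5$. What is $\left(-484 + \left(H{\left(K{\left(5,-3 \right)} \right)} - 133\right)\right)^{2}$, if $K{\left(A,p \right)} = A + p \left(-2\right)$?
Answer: $363609$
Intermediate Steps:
$K{\left(A,p \right)} = A - 2 p$
$H{\left(x \right)} = 3 + x$ ($H{\left(x \right)} = \left(-2 + x\right) + 5 = 3 + x$)
$\left(-484 + \left(H{\left(K{\left(5,-3 \right)} \right)} - 133\right)\right)^{2} = \left(-484 + \left(\left(3 + \left(5 - -6\right)\right) - 133\right)\right)^{2} = \left(-484 + \left(\left(3 + \left(5 + 6\right)\right) - 133\right)\right)^{2} = \left(-484 + \left(\left(3 + 11\right) - 133\right)\right)^{2} = \left(-484 + \left(14 - 133\right)\right)^{2} = \left(-484 - 119\right)^{2} = \left(-603\right)^{2} = 363609$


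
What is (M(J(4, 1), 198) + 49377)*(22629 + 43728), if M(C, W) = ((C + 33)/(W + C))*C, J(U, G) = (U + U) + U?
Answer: 22936761549/7 ≈ 3.2767e+9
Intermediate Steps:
J(U, G) = 3*U (J(U, G) = 2*U + U = 3*U)
M(C, W) = C*(33 + C)/(C + W) (M(C, W) = ((33 + C)/(C + W))*C = C*(33 + C)/(C + W))
(M(J(4, 1), 198) + 49377)*(22629 + 43728) = ((3*4)*(33 + 3*4)/(3*4 + 198) + 49377)*(22629 + 43728) = (12*(33 + 12)/(12 + 198) + 49377)*66357 = (12*45/210 + 49377)*66357 = (12*(1/210)*45 + 49377)*66357 = (18/7 + 49377)*66357 = (345657/7)*66357 = 22936761549/7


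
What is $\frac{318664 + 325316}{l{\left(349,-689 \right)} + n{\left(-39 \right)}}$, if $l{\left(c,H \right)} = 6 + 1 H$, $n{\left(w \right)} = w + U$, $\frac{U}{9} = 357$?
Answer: $\frac{643980}{2491} \approx 258.52$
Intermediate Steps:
$U = 3213$ ($U = 9 \cdot 357 = 3213$)
$n{\left(w \right)} = 3213 + w$ ($n{\left(w \right)} = w + 3213 = 3213 + w$)
$l{\left(c,H \right)} = 6 + H$
$\frac{318664 + 325316}{l{\left(349,-689 \right)} + n{\left(-39 \right)}} = \frac{318664 + 325316}{\left(6 - 689\right) + \left(3213 - 39\right)} = \frac{643980}{-683 + 3174} = \frac{643980}{2491}$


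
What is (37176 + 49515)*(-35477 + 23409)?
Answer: -1046186988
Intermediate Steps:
(37176 + 49515)*(-35477 + 23409) = 86691*(-12068) = -1046186988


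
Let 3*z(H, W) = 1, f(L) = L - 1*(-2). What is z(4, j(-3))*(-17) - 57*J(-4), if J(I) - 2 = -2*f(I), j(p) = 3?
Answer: -1043/3 ≈ -347.67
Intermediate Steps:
f(L) = 2 + L (f(L) = L + 2 = 2 + L)
z(H, W) = ⅓ (z(H, W) = (⅓)*1 = ⅓)
J(I) = -2 - 2*I (J(I) = 2 - 2*(2 + I) = 2 + (-4 - 2*I) = -2 - 2*I)
z(4, j(-3))*(-17) - 57*J(-4) = (⅓)*(-17) - 57*(-2 - 2*(-4)) = -17/3 - 57*(-2 + 8) = -17/3 - 57*6 = -17/3 - 342 = -1043/3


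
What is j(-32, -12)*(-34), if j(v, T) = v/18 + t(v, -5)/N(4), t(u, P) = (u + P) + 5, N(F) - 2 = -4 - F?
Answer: -1088/9 ≈ -120.89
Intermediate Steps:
N(F) = -2 - F (N(F) = 2 + (-4 - F) = -2 - F)
t(u, P) = 5 + P + u (t(u, P) = (P + u) + 5 = 5 + P + u)
j(v, T) = -v/9 (j(v, T) = v/18 + (5 - 5 + v)/(-2 - 1*4) = v*(1/18) + v/(-2 - 4) = v/18 + v/(-6) = v/18 + v*(-⅙) = v/18 - v/6 = -v/9)
j(-32, -12)*(-34) = -⅑*(-32)*(-34) = (32/9)*(-34) = -1088/9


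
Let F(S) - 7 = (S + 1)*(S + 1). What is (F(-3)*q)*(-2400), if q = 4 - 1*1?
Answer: -79200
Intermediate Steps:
q = 3 (q = 4 - 1 = 3)
F(S) = 7 + (1 + S)² (F(S) = 7 + (S + 1)*(S + 1) = 7 + (1 + S)*(1 + S) = 7 + (1 + S)²)
(F(-3)*q)*(-2400) = ((7 + (1 - 3)²)*3)*(-2400) = ((7 + (-2)²)*3)*(-2400) = ((7 + 4)*3)*(-2400) = (11*3)*(-2400) = 33*(-2400) = -79200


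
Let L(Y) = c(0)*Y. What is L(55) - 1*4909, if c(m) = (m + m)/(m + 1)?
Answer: -4909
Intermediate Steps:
c(m) = 2*m/(1 + m) (c(m) = (2*m)/(1 + m) = 2*m/(1 + m))
L(Y) = 0 (L(Y) = (2*0/(1 + 0))*Y = (2*0/1)*Y = (2*0*1)*Y = 0*Y = 0)
L(55) - 1*4909 = 0 - 1*4909 = 0 - 4909 = -4909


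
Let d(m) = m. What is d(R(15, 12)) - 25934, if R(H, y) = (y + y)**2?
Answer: -25358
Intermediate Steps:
R(H, y) = 4*y**2 (R(H, y) = (2*y)**2 = 4*y**2)
d(R(15, 12)) - 25934 = 4*12**2 - 25934 = 4*144 - 25934 = 576 - 25934 = -25358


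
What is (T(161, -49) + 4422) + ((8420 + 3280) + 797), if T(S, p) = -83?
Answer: 16836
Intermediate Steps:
(T(161, -49) + 4422) + ((8420 + 3280) + 797) = (-83 + 4422) + ((8420 + 3280) + 797) = 4339 + (11700 + 797) = 4339 + 12497 = 16836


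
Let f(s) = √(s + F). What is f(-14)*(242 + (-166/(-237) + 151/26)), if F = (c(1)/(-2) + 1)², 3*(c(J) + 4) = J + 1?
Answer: 1531307*I*√62/18486 ≈ 652.25*I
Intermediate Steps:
c(J) = -11/3 + J/3 (c(J) = -4 + (J + 1)/3 = -4 + (1 + J)/3 = -4 + (⅓ + J/3) = -11/3 + J/3)
F = 64/9 (F = ((-11/3 + (⅓)*1)/(-2) + 1)² = ((-11/3 + ⅓)*(-½) + 1)² = (-10/3*(-½) + 1)² = (5/3 + 1)² = (8/3)² = 64/9 ≈ 7.1111)
f(s) = √(64/9 + s) (f(s) = √(s + 64/9) = √(64/9 + s))
f(-14)*(242 + (-166/(-237) + 151/26)) = (√(64 + 9*(-14))/3)*(242 + (-166/(-237) + 151/26)) = (√(64 - 126)/3)*(242 + (-166*(-1/237) + 151*(1/26))) = (√(-62)/3)*(242 + (166/237 + 151/26)) = ((I*√62)/3)*(242 + 40103/6162) = (I*√62/3)*(1531307/6162) = 1531307*I*√62/18486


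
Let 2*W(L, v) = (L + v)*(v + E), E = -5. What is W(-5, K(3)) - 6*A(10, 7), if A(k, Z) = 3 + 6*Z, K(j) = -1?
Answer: -252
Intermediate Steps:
W(L, v) = (-5 + v)*(L + v)/2 (W(L, v) = ((L + v)*(v - 5))/2 = ((L + v)*(-5 + v))/2 = ((-5 + v)*(L + v))/2 = (-5 + v)*(L + v)/2)
W(-5, K(3)) - 6*A(10, 7) = ((1/2)*(-1)**2 - 5/2*(-5) - 5/2*(-1) + (1/2)*(-5)*(-1)) - 6*(3 + 6*7) = ((1/2)*1 + 25/2 + 5/2 + 5/2) - 6*(3 + 42) = (1/2 + 25/2 + 5/2 + 5/2) - 6*45 = 18 - 270 = -252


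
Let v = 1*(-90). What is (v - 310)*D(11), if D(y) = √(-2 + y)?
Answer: -1200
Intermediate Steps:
v = -90
(v - 310)*D(11) = (-90 - 310)*√(-2 + 11) = -400*√9 = -400*3 = -1200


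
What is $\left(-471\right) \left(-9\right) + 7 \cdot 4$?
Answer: $4267$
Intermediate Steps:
$\left(-471\right) \left(-9\right) + 7 \cdot 4 = 4239 + 28 = 4267$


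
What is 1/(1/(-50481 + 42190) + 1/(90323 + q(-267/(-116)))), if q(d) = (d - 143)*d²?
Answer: -1159258411888949/126879912903 ≈ -9136.7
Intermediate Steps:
q(d) = d²*(-143 + d) (q(d) = (-143 + d)*d² = d²*(-143 + d))
1/(1/(-50481 + 42190) + 1/(90323 + q(-267/(-116)))) = 1/(1/(-50481 + 42190) + 1/(90323 + (-267/(-116))²*(-143 - 267/(-116)))) = 1/(1/(-8291) + 1/(90323 + (-267*(-1/116))²*(-143 - 267*(-1/116)))) = 1/(-1/8291 + 1/(90323 + (267/116)²*(-143 + 267/116))) = 1/(-1/8291 + 1/(90323 + (71289/13456)*(-16321/116))) = 1/(-1/8291 + 1/(90323 - 1163507769/1560896)) = 1/(-1/8291 + 1/(139821301639/1560896)) = 1/(-1/8291 + 1560896/139821301639) = 1/(-126879912903/1159258411888949) = -1159258411888949/126879912903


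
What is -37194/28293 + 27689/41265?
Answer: -250468511/389170215 ≈ -0.64360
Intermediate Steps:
-37194/28293 + 27689/41265 = -37194*1/28293 + 27689*(1/41265) = -12398/9431 + 27689/41265 = -250468511/389170215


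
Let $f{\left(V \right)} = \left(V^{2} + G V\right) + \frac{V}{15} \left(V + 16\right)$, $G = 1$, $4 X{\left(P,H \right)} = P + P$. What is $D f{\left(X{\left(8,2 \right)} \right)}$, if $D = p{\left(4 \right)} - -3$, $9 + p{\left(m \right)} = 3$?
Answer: $-76$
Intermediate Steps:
$X{\left(P,H \right)} = \frac{P}{2}$ ($X{\left(P,H \right)} = \frac{P + P}{4} = \frac{2 P}{4} = \frac{P}{2}$)
$p{\left(m \right)} = -6$ ($p{\left(m \right)} = -9 + 3 = -6$)
$D = -3$ ($D = -6 - -3 = -6 + 3 = -3$)
$f{\left(V \right)} = V + V^{2} + \frac{V \left(16 + V\right)}{15}$ ($f{\left(V \right)} = \left(V^{2} + 1 V\right) + \frac{V}{15} \left(V + 16\right) = \left(V^{2} + V\right) + V \frac{1}{15} \left(16 + V\right) = \left(V + V^{2}\right) + \frac{V}{15} \left(16 + V\right) = \left(V + V^{2}\right) + \frac{V \left(16 + V\right)}{15} = V + V^{2} + \frac{V \left(16 + V\right)}{15}$)
$D f{\left(X{\left(8,2 \right)} \right)} = - 3 \frac{\frac{1}{2} \cdot 8 \left(31 + 16 \cdot \frac{1}{2} \cdot 8\right)}{15} = - 3 \cdot \frac{1}{15} \cdot 4 \left(31 + 16 \cdot 4\right) = - 3 \cdot \frac{1}{15} \cdot 4 \left(31 + 64\right) = - 3 \cdot \frac{1}{15} \cdot 4 \cdot 95 = \left(-3\right) \frac{76}{3} = -76$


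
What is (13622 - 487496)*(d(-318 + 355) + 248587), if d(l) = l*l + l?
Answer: -118465182882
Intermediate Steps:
d(l) = l + l² (d(l) = l² + l = l + l²)
(13622 - 487496)*(d(-318 + 355) + 248587) = (13622 - 487496)*((-318 + 355)*(1 + (-318 + 355)) + 248587) = -473874*(37*(1 + 37) + 248587) = -473874*(37*38 + 248587) = -473874*(1406 + 248587) = -473874*249993 = -118465182882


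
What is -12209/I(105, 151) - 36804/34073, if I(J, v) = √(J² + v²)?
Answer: -36804/34073 - 12209*√33826/33826 ≈ -67.463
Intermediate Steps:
-12209/I(105, 151) - 36804/34073 = -12209/√(105² + 151²) - 36804/34073 = -12209/√(11025 + 22801) - 36804*1/34073 = -12209*√33826/33826 - 36804/34073 = -36804/34073 - 12209*√33826/33826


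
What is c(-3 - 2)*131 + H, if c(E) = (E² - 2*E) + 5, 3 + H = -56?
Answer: 5181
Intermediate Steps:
H = -59 (H = -3 - 56 = -59)
c(E) = 5 + E² - 2*E
c(-3 - 2)*131 + H = (5 + (-3 - 2)² - 2*(-3 - 2))*131 - 59 = (5 + (-5)² - 2*(-5))*131 - 59 = (5 + 25 + 10)*131 - 59 = 40*131 - 59 = 5240 - 59 = 5181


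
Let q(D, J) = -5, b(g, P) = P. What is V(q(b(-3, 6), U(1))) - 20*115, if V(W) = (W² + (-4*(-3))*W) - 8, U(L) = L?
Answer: -2343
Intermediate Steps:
V(W) = -8 + W² + 12*W (V(W) = (W² + 12*W) - 8 = -8 + W² + 12*W)
V(q(b(-3, 6), U(1))) - 20*115 = (-8 + (-5)² + 12*(-5)) - 20*115 = (-8 + 25 - 60) - 2300 = -43 - 2300 = -2343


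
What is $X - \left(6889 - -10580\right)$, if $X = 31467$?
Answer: $13998$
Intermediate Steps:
$X - \left(6889 - -10580\right) = 31467 - \left(6889 - -10580\right) = 31467 - \left(6889 + 10580\right) = 31467 - 17469 = 13998$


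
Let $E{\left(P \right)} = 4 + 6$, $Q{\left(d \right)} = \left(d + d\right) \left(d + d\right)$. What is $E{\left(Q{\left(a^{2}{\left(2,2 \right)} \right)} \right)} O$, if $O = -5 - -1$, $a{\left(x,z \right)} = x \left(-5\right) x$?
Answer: $-40$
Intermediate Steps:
$a{\left(x,z \right)} = - 5 x^{2}$ ($a{\left(x,z \right)} = - 5 x x = - 5 x^{2}$)
$Q{\left(d \right)} = 4 d^{2}$ ($Q{\left(d \right)} = 2 d 2 d = 4 d^{2}$)
$O = -4$ ($O = -5 + 1 = -4$)
$E{\left(P \right)} = 10$
$E{\left(Q{\left(a^{2}{\left(2,2 \right)} \right)} \right)} O = 10 \left(-4\right) = -40$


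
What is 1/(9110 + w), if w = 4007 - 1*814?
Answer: 1/12303 ≈ 8.1281e-5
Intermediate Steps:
w = 3193 (w = 4007 - 814 = 3193)
1/(9110 + w) = 1/(9110 + 3193) = 1/12303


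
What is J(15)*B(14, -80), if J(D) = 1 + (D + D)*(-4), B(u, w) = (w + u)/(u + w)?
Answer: -119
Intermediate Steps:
B(u, w) = 1 (B(u, w) = (u + w)/(u + w) = 1)
J(D) = 1 - 8*D (J(D) = 1 + (2*D)*(-4) = 1 - 8*D)
J(15)*B(14, -80) = (1 - 8*15)*1 = (1 - 120)*1 = -119*1 = -119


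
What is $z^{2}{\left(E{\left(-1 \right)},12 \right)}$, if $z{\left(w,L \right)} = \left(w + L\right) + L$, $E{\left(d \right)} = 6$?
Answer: $900$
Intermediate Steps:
$z{\left(w,L \right)} = w + 2 L$ ($z{\left(w,L \right)} = \left(L + w\right) + L = w + 2 L$)
$z^{2}{\left(E{\left(-1 \right)},12 \right)} = \left(6 + 2 \cdot 12\right)^{2} = \left(6 + 24\right)^{2} = 30^{2} = 900$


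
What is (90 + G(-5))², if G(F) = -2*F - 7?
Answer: 8649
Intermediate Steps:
G(F) = -7 - 2*F
(90 + G(-5))² = (90 + (-7 - 2*(-5)))² = (90 + (-7 + 10))² = (90 + 3)² = 93² = 8649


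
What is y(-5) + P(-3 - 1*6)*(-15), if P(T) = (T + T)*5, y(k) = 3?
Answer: 1353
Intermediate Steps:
P(T) = 10*T (P(T) = (2*T)*5 = 10*T)
y(-5) + P(-3 - 1*6)*(-15) = 3 + (10*(-3 - 1*6))*(-15) = 3 + (10*(-3 - 6))*(-15) = 3 + (10*(-9))*(-15) = 3 - 90*(-15) = 3 + 1350 = 1353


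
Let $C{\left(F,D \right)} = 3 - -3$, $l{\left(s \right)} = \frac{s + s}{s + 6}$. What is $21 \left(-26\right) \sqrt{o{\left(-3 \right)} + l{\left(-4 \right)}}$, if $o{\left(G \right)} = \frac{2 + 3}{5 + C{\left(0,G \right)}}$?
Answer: $- \frac{546 i \sqrt{429}}{11} \approx - 1028.1 i$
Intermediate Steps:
$l{\left(s \right)} = \frac{2 s}{6 + s}$
$C{\left(F,D \right)} = 6$ ($C{\left(F,D \right)} = 3 + 3 = 6$)
$o{\left(G \right)} = \frac{5}{11}$ ($o{\left(G \right)} = \frac{2 + 3}{5 + 6} = \frac{5}{11}$)
$21 \left(-26\right) \sqrt{o{\left(-3 \right)} + l{\left(-4 \right)}} = 21 \left(-26\right) \sqrt{\frac{5}{11} + 2 \left(-4\right) \frac{1}{6 - 4}} = - 546 \sqrt{\frac{5}{11} + 2 \left(-4\right) \frac{1}{2}} = - 546 \sqrt{\frac{5}{11} - 4} = - 546 \sqrt{- \frac{39}{11}} = - 546 \frac{i \sqrt{429}}{11} = - \frac{546 i \sqrt{429}}{11}$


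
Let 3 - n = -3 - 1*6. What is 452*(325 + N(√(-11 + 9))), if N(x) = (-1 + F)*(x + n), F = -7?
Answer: 103508 - 3616*I*√2 ≈ 1.0351e+5 - 5113.8*I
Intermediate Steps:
n = 12 (n = 3 - (-3 - 1*6) = 3 - (-3 - 6) = 3 - 1*(-9) = 3 + 9 = 12)
N(x) = -96 - 8*x (N(x) = (-1 - 7)*(x + 12) = -8*(12 + x) = -96 - 8*x)
452*(325 + N(√(-11 + 9))) = 452*(325 + (-96 - 8*√(-11 + 9))) = 452*(325 + (-96 - 8*I*√2)) = 452*(229 - 8*I*√2) = 103508 - 3616*I*√2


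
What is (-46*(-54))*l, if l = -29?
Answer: -72036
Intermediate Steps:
(-46*(-54))*l = -46*(-54)*(-29) = 2484*(-29) = -72036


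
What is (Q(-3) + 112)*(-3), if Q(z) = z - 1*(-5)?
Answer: -342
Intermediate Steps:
Q(z) = 5 + z (Q(z) = z + 5 = 5 + z)
(Q(-3) + 112)*(-3) = ((5 - 3) + 112)*(-3) = (2 + 112)*(-3) = 114*(-3) = -342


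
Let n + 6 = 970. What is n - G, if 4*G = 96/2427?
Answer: 779868/809 ≈ 963.99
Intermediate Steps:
n = 964 (n = -6 + 970 = 964)
G = 8/809 (G = (96/2427)/4 = (96*(1/2427))/4 = (¼)*(32/809) = 8/809 ≈ 0.0098888)
n - G = 964 - 1*8/809 = 964 - 8/809 = 779868/809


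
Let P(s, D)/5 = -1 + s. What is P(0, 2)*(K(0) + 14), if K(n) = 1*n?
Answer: -70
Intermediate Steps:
P(s, D) = -5 + 5*s (P(s, D) = 5*(-1 + s) = -5 + 5*s)
K(n) = n
P(0, 2)*(K(0) + 14) = (-5 + 5*0)*(0 + 14) = (-5 + 0)*14 = -5*14 = -70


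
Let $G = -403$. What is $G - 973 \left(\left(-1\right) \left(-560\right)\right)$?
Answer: $-545283$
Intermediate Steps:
$G - 973 \left(\left(-1\right) \left(-560\right)\right) = -403 - 973 \left(\left(-1\right) \left(-560\right)\right) = -403 - 544880 = -545283$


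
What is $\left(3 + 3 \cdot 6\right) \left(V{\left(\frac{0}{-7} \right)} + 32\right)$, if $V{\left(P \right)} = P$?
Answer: $672$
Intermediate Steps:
$\left(3 + 3 \cdot 6\right) \left(V{\left(\frac{0}{-7} \right)} + 32\right) = \left(3 + 3 \cdot 6\right) \left(\frac{0}{-7} + 32\right) = \left(3 + 18\right) \left(0 \left(- \frac{1}{7}\right) + 32\right) = 21 \left(0 + 32\right) = 21 \cdot 32 = 672$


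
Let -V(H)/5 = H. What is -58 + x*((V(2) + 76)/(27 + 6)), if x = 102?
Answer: 146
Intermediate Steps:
V(H) = -5*H
-58 + x*((V(2) + 76)/(27 + 6)) = -58 + 102*((-5*2 + 76)/(27 + 6)) = -58 + 102*((-10 + 76)/33) = -58 + 102*(66*(1/33)) = -58 + 102*2 = -58 + 204 = 146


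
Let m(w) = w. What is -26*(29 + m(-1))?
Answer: -728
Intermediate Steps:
-26*(29 + m(-1)) = -26*(29 - 1) = -26*28 = -728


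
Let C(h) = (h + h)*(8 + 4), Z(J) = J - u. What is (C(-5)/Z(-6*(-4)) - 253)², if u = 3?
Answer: 3279721/49 ≈ 66933.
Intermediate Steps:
Z(J) = -3 + J (Z(J) = J - 1*3 = J - 3 = -3 + J)
C(h) = 24*h (C(h) = (2*h)*12 = 24*h)
(C(-5)/Z(-6*(-4)) - 253)² = ((24*(-5))/(-3 - 6*(-4)) - 253)² = (-120/(-3 + 24) - 253)² = (-120/21 - 253)² = (-120*1/21 - 253)² = (-40/7 - 253)² = (-1811/7)² = 3279721/49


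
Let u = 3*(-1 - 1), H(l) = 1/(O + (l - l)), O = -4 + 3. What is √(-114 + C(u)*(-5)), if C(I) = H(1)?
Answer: I*√109 ≈ 10.44*I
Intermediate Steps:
O = -1
H(l) = -1 (H(l) = 1/(-1 + (l - l)) = 1/(-1 + 0) = 1/(-1) = -1)
u = -6 (u = 3*(-2) = -6)
C(I) = -1
√(-114 + C(u)*(-5)) = √(-114 - 1*(-5)) = √(-114 + 5) = √(-109) = I*√109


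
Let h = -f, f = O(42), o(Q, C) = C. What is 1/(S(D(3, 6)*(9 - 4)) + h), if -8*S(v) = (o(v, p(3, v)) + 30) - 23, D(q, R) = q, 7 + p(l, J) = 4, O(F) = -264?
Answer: 2/527 ≈ 0.0037951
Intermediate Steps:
p(l, J) = -3 (p(l, J) = -7 + 4 = -3)
f = -264
h = 264 (h = -1*(-264) = 264)
S(v) = -1/2 (S(v) = -((-3 + 30) - 23)/8 = -(27 - 23)/8 = -1/8*4 = -1/2)
1/(S(D(3, 6)*(9 - 4)) + h) = 1/(-1/2 + 264) = 1/(527/2) = 2/527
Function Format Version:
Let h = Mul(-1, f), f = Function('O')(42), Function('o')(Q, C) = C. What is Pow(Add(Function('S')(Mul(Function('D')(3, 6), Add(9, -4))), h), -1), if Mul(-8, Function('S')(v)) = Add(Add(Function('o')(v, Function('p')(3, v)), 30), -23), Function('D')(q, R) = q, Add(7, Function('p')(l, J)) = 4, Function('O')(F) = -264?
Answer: Rational(2, 527) ≈ 0.0037951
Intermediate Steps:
Function('p')(l, J) = -3 (Function('p')(l, J) = Add(-7, 4) = -3)
f = -264
h = 264 (h = Mul(-1, -264) = 264)
Function('S')(v) = Rational(-1, 2) (Function('S')(v) = Mul(Rational(-1, 8), Add(Add(-3, 30), -23)) = Mul(Rational(-1, 8), Add(27, -23)) = Mul(Rational(-1, 8), 4) = Rational(-1, 2))
Pow(Add(Function('S')(Mul(Function('D')(3, 6), Add(9, -4))), h), -1) = Pow(Add(Rational(-1, 2), 264), -1) = Pow(Rational(527, 2), -1) = Rational(2, 527)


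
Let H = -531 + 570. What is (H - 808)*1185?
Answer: -911265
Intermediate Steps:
H = 39
(H - 808)*1185 = (39 - 808)*1185 = -769*1185 = -911265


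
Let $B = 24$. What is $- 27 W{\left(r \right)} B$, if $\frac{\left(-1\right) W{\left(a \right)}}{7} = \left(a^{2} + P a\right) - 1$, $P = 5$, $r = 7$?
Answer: $376488$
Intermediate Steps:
$W{\left(a \right)} = 7 - 35 a - 7 a^{2}$ ($W{\left(a \right)} = - 7 \left(\left(a^{2} + 5 a\right) - 1\right) = - 7 \left(-1 + a^{2} + 5 a\right) = 7 - 35 a - 7 a^{2}$)
$- 27 W{\left(r \right)} B = - 27 \left(7 - 245 - 7 \cdot 7^{2}\right) 24 = - 27 \left(7 - 245 - 343\right) 24 = \left(-27\right) \left(-581\right) 24 = 15687 \cdot 24 = 376488$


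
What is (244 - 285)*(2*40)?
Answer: -3280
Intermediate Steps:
(244 - 285)*(2*40) = -41*80 = -3280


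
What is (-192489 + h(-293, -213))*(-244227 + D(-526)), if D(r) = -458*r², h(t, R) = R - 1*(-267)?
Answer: 24431900718225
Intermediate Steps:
h(t, R) = 267 + R (h(t, R) = R + 267 = 267 + R)
(-192489 + h(-293, -213))*(-244227 + D(-526)) = (-192489 + (267 - 213))*(-244227 - 458*(-526)²) = (-192489 + 54)*(-244227 - 458*276676) = -192435*(-244227 - 126717608) = -192435*(-126961835) = 24431900718225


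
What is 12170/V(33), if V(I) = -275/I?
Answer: -7302/5 ≈ -1460.4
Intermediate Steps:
12170/V(33) = 12170/((-275/33)) = 12170/((-275*1/33)) = 12170/(-25/3) = 12170*(-3/25) = -7302/5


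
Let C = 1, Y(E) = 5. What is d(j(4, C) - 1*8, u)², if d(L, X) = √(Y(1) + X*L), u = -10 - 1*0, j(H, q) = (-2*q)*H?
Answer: 165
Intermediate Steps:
j(H, q) = -2*H*q
u = -10 (u = -10 + 0 = -10)
d(L, X) = √(5 + L*X) (d(L, X) = √(5 + X*L) = √(5 + L*X))
d(j(4, C) - 1*8, u)² = (√(5 + (-2*4*1 - 1*8)*(-10)))² = (√(5 + (-8 - 8)*(-10)))² = (√(5 - 16*(-10)))² = (√(5 + 160))² = (√165)² = 165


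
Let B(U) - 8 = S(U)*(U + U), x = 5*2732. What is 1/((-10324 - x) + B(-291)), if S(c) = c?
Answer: 1/145386 ≈ 6.8782e-6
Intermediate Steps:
x = 13660
B(U) = 8 + 2*U² (B(U) = 8 + U*(U + U) = 8 + U*(2*U) = 8 + 2*U²)
1/((-10324 - x) + B(-291)) = 1/((-10324 - 1*13660) + (8 + 2*(-291)²)) = 1/((-10324 - 13660) + (8 + 2*84681)) = 1/(-23984 + (8 + 169362)) = 1/(-23984 + 169370) = 1/145386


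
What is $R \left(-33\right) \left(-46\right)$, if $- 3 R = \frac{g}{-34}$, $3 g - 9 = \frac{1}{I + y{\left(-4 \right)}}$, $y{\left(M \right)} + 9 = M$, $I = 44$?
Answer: $\frac{70840}{1581} \approx 44.807$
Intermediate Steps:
$y{\left(M \right)} = -9 + M$
$g = \frac{280}{93}$ ($g = 3 + \frac{1}{3 \left(44 - 13\right)} = 3 + \frac{1}{3 \cdot 31} = 3 + \frac{1}{3} \cdot \frac{1}{31} = 3 + \frac{1}{93} = \frac{280}{93} \approx 3.0108$)
$R = \frac{140}{4743}$ ($R = - \frac{\frac{280}{93} \frac{1}{-34}}{3} = - \frac{\frac{280}{93} \left(- \frac{1}{34}\right)}{3} = \left(- \frac{1}{3}\right) \left(- \frac{140}{1581}\right) = \frac{140}{4743} \approx 0.029517$)
$R \left(-33\right) \left(-46\right) = \frac{140}{4743} \left(-33\right) \left(-46\right) = \left(- \frac{1540}{1581}\right) \left(-46\right) = \frac{70840}{1581}$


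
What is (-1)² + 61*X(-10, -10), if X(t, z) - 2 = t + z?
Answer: -1097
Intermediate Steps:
X(t, z) = 2 + t + z (X(t, z) = 2 + (t + z) = 2 + t + z)
(-1)² + 61*X(-10, -10) = (-1)² + 61*(2 - 10 - 10) = 1 + 61*(-18) = 1 - 1098 = -1097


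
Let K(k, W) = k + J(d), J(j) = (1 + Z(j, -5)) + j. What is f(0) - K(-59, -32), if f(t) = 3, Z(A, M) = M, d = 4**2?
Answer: 50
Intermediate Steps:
d = 16
J(j) = -4 + j (J(j) = (1 - 5) + j = -4 + j)
K(k, W) = 12 + k (K(k, W) = k + (-4 + 16) = k + 12 = 12 + k)
f(0) - K(-59, -32) = 3 - (12 - 59) = 3 - 1*(-47) = 3 + 47 = 50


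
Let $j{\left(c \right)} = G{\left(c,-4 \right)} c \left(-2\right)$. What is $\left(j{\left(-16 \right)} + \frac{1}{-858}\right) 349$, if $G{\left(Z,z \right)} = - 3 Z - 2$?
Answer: $\frac{440778275}{858} \approx 5.1373 \cdot 10^{5}$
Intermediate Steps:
$G{\left(Z,z \right)} = -2 - 3 Z$
$j{\left(c \right)} = - 2 c \left(-2 - 3 c\right)$ ($j{\left(c \right)} = \left(-2 - 3 c\right) c \left(-2\right) = c \left(-2 - 3 c\right) \left(-2\right) = - 2 c \left(-2 - 3 c\right)$)
$\left(j{\left(-16 \right)} + \frac{1}{-858}\right) 349 = \left(2 \left(-16\right) \left(2 + 3 \left(-16\right)\right) + \frac{1}{-858}\right) 349 = \left(2 \left(-16\right) \left(2 - 48\right) - \frac{1}{858}\right) 349 = \left(2 \left(-16\right) \left(-46\right) - \frac{1}{858}\right) 349 = \left(1472 - \frac{1}{858}\right) 349 = \frac{1262975}{858} \cdot 349 = \frac{440778275}{858}$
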